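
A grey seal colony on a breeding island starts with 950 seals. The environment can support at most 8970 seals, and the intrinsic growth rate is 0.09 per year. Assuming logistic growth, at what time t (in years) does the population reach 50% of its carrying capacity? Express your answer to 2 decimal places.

A = (K − N₀)/N₀ = (8970 − 950)/950 = 8.4421.
Solve 8970/(1 + 8.4421·e^(−0.09t)) = 4485: 1 + 8.4421·e^(−0.09t) = 2, so e^(−0.09t) = 0.118454.
−0.09·t = ln(0.118454) = -2.1332, so t = 2.1332/0.09 = 23.703.

23.70 years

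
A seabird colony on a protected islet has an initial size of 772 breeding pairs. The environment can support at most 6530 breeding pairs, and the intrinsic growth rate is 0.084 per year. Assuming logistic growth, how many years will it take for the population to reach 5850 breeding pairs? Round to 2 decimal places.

A = (K − N₀)/N₀ = (6530 − 772)/772 = 7.4585.
Solve 6530/(1 + 7.4585·e^(−0.084t)) = 5850: 1 + 7.4585·e^(−0.084t) = 1.1162, so e^(−0.084t) = 0.0155847.
−0.084·t = ln(0.0155847) = -4.1615, so t = 4.1615/0.084 = 49.541.

49.54 years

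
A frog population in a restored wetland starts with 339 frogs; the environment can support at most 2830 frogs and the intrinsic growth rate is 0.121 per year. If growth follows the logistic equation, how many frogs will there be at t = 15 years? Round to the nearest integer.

A = (K − N₀)/N₀ = (2830 − 339)/339 = 7.3481.
N(t) = K/(1 + A·e^(−rt)) = 2830/(1 + 7.3481×e^(−0.121×15)).
e^(−1.815) = 0.16284; denominator = 1 + 7.3481×0.16284 = 2.1965.
N = 2830/2.1965 = 1288.39.

1288 frogs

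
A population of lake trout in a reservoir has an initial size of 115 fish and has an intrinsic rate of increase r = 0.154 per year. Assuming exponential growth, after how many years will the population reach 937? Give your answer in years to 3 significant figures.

Set N₀·e^(rt) = 937: e^(0.154·t) = 937/115 = 8.1478.
0.154·t = ln(8.1478) = 2.0978, so t = 2.0978/0.154 = 13.622.

13.6 years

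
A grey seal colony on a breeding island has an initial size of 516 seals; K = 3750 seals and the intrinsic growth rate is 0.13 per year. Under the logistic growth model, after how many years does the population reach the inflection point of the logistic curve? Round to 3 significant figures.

14.1 years

Logistic growth is fastest at N = K/2 = 1875.
A = (K − N₀)/N₀ = 6.2674. Set K/(1 + A·e^(−rt)) = K/2 → A·e^(−rt) = 1.
e^(−0.13t) = 1/6.2674 = 0.159555, so t = ln(6.2674)/0.13 = 1.8354/0.13 = 14.118.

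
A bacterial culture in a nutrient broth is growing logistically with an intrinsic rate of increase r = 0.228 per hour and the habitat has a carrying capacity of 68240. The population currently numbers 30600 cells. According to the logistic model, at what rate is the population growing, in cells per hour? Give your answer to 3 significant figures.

dN/dt = rN(1 − N/K) = 0.228 × 30600 × (1 − 30600/68240).
1 − 30600/68240 = 0.55158; dN/dt = 0.228 × 30600 × 0.55158 = 3848.3.

3850 cells per hour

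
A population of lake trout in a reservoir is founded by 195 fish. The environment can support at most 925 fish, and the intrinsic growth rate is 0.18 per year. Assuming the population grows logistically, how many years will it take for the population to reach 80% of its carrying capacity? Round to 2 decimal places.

15.04 years

A = (K − N₀)/N₀ = (925 − 195)/195 = 3.7436.
Solve 925/(1 + 3.7436·e^(−0.18t)) = 740: 1 + 3.7436·e^(−0.18t) = 1.25, so e^(−0.18t) = 0.0667808.
−0.18·t = ln(0.0667808) = -2.7063, so t = 2.7063/0.18 = 15.035.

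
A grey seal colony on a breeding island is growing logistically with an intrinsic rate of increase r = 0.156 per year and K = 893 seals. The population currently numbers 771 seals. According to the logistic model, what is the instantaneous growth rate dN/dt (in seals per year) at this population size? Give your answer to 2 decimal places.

dN/dt = rN(1 − N/K) = 0.156 × 771 × (1 − 771/893).
1 − 771/893 = 0.13662; dN/dt = 0.156 × 771 × 0.13662 = 16.432.

16.43 seals per year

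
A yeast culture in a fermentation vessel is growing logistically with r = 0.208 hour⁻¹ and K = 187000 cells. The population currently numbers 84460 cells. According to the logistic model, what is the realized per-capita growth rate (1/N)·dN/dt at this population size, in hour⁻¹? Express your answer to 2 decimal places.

(1/N)·dN/dt = r(1 − N/K) = 0.208 × (1 − 84460/187000).
= 0.208 × 0.54834 = 0.11406.

0.11 per hour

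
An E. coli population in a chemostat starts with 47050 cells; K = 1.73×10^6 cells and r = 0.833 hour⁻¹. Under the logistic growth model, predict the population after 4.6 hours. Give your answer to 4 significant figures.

974600 cells

A = (K − N₀)/N₀ = (1.73×10^6 − 47050)/47050 = 35.769.
N(t) = K/(1 + A·e^(−rt)) = 1.73×10^6/(1 + 35.769×e^(−0.833×4.6)).
e^(−3.832) = 0.021671; denominator = 1 + 35.769×0.021671 = 1.7751.
N = 1.73×10^6/1.7751 = 974569.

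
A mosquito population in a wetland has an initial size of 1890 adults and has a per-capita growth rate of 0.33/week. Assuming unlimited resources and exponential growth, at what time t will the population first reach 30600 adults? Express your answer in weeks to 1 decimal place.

Set N₀·e^(rt) = 30600: e^(0.33·t) = 30600/1890 = 16.19.
0.33·t = ln(16.19) = 2.7844, so t = 2.7844/0.33 = 8.4376.

8.4 weeks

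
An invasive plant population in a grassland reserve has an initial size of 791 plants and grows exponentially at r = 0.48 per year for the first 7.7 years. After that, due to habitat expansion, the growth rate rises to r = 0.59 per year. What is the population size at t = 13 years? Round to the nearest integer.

Phase 1: N(7.7) = 791·e^(0.48×7.7) = 791·e^3.696 = 31866.1.
Phase 2 runs for 13 − 7.7 = 5.3 years at r = 0.59.
N(13) = 31866.1·e^(0.59×5.3) = 31866.1·e^3.127 = 726721.

726721 plants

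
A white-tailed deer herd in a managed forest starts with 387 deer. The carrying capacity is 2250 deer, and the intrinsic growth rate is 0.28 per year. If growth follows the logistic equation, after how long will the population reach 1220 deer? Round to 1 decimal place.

6.2 years

A = (K − N₀)/N₀ = (2250 − 387)/387 = 4.814.
Solve 2250/(1 + 4.814·e^(−0.28t)) = 1220: 1 + 4.814·e^(−0.28t) = 1.8443, so e^(−0.28t) = 0.175378.
−0.28·t = ln(0.175378) = -1.7408, so t = 1.7408/0.28 = 6.2172.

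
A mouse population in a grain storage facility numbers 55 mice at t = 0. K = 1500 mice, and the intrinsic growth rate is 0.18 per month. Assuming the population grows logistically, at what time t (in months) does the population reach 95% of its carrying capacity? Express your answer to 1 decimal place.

34.5 months

A = (K − N₀)/N₀ = (1500 − 55)/55 = 26.273.
Solve 1500/(1 + 26.273·e^(−0.18t)) = 1425: 1 + 26.273·e^(−0.18t) = 1.0526, so e^(−0.18t) = 0.00200328.
−0.18·t = ln(0.00200328) = -6.213, so t = 6.213/0.18 = 34.517.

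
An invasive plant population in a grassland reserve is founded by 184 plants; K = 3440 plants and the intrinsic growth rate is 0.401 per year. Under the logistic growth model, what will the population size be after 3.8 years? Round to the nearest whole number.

708 plants

A = (K − N₀)/N₀ = (3440 − 184)/184 = 17.696.
N(t) = K/(1 + A·e^(−rt)) = 3440/(1 + 17.696×e^(−0.401×3.8)).
e^(−1.524) = 0.21788; denominator = 1 + 17.696×0.21788 = 4.8556.
N = 3440/4.8556 = 708.465.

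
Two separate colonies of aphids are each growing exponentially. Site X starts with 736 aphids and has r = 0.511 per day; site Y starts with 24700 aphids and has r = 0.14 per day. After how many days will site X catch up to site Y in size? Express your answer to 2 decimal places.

9.47 days

Set 736·e^(0.511t) = 24700·e^(0.14t).
e^((0.511 − 0.14)t) = 24700/736 → e^(0.371·t) = 33.56.
0.371·t = ln(33.56) = 3.5133, so t = 3.5133/0.371 = 9.4699.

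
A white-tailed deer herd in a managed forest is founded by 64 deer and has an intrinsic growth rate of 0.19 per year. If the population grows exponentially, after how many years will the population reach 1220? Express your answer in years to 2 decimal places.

15.51 years

Set N₀·e^(rt) = 1220: e^(0.19·t) = 1220/64 = 19.062.
0.19·t = ln(19.062) = 2.9477, so t = 2.9477/0.19 = 15.514.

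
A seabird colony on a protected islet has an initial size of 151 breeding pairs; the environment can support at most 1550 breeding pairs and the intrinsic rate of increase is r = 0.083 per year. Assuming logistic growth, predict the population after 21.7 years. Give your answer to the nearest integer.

613 breeding pairs

A = (K − N₀)/N₀ = (1550 − 151)/151 = 9.2649.
N(t) = K/(1 + A·e^(−rt)) = 1550/(1 + 9.2649×e^(−0.083×21.7)).
e^(−1.801) = 0.16512; denominator = 1 + 9.2649×0.16512 = 2.5298.
N = 1550/2.5298 = 612.698.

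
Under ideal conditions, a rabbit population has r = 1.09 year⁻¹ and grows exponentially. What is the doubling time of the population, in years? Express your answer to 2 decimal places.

0.64 years

Doubling time t_d = ln(2)/r = 0.6931/1.09 = 0.63591.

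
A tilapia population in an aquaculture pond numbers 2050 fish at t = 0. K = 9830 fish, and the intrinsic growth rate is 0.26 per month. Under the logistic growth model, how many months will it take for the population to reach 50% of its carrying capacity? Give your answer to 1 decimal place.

5.1 months

A = (K − N₀)/N₀ = (9830 − 2050)/2050 = 3.7951.
Solve 9830/(1 + 3.7951·e^(−0.26t)) = 4915: 1 + 3.7951·e^(−0.26t) = 2, so e^(−0.26t) = 0.263496.
−0.26·t = ln(0.263496) = -1.3337, so t = 1.3337/0.26 = 5.1297.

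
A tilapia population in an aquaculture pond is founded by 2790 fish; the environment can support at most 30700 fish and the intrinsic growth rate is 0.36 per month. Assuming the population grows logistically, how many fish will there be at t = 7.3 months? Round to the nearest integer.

17823 fish

A = (K − N₀)/N₀ = (30700 − 2790)/2790 = 10.004.
N(t) = K/(1 + A·e^(−rt)) = 30700/(1 + 10.004×e^(−0.36×7.3)).
e^(−2.628) = 0.072223; denominator = 1 + 10.004×0.072223 = 1.7225.
N = 30700/1.7225 = 17823.1.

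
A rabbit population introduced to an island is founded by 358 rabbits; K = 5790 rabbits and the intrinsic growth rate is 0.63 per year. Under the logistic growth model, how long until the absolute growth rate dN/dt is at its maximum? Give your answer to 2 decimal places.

4.32 years

Logistic growth is fastest at N = K/2 = 2895.
A = (K − N₀)/N₀ = 15.173. Set K/(1 + A·e^(−rt)) = K/2 → A·e^(−rt) = 1.
e^(−0.63t) = 1/15.173 = 0.0659057, so t = ln(15.173)/0.63 = 2.7195/0.63 = 4.3167.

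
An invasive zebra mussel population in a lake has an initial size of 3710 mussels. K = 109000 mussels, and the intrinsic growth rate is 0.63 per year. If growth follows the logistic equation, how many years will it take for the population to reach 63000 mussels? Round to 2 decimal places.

5.81 years

A = (K − N₀)/N₀ = (109000 − 3710)/3710 = 28.38.
Solve 109000/(1 + 28.38·e^(−0.63t)) = 63000: 1 + 28.38·e^(−0.63t) = 1.7302, so e^(−0.63t) = 0.0257279.
−0.63·t = ln(0.0257279) = -3.6602, so t = 3.6602/0.63 = 5.8098.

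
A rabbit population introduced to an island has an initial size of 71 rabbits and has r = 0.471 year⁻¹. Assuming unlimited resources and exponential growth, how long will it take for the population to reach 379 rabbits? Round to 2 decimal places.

Set N₀·e^(rt) = 379: e^(0.471·t) = 379/71 = 5.338.
0.471·t = ln(5.338) = 1.6749, so t = 1.6749/0.471 = 3.556.

3.56 years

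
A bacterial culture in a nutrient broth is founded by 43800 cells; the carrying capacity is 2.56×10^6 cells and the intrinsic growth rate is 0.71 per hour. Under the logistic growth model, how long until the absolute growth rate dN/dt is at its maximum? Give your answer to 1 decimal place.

Logistic growth is fastest at N = K/2 = 1.28×10^6.
A = (K − N₀)/N₀ = 57.447. Set K/(1 + A·e^(−rt)) = K/2 → A·e^(−rt) = 1.
e^(−0.71t) = 1/57.447 = 0.0174072, so t = ln(57.447)/0.71 = 4.0509/0.71 = 5.7055.

5.7 hours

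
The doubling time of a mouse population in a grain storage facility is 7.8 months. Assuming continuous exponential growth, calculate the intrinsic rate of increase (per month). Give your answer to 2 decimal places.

0.09 per month

r = ln(2)/t_d = 0.6931/7.8 = 0.088865.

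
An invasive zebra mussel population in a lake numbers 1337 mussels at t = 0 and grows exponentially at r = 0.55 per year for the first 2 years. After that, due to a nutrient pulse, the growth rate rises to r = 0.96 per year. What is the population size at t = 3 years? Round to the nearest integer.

10490 mussels

Phase 1: N(2) = 1337·e^(0.55×2) = 1337·e^1.1 = 4016.57.
Phase 2 runs for 3 − 2 = 1 years at r = 0.96.
N(3) = 4016.57·e^(0.96×1) = 4016.57·e^0.96 = 10490.1.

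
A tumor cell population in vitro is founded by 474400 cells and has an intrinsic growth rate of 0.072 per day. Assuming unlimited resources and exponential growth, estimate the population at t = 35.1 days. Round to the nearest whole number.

N(t) = N₀·e^(rt) = 474400 × e^(0.072×35.1) = 474400 × e^2.527.
e^2.527 ≈ 12.518, so N ≈ 474400 × 12.518 = 5.938732×10^6.

5938732 cells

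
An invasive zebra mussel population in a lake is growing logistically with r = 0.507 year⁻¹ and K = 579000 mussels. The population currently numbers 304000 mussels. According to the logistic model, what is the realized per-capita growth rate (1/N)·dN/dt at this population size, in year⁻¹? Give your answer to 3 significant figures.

0.241 per year

(1/N)·dN/dt = r(1 − N/K) = 0.507 × (1 − 304000/579000).
= 0.507 × 0.47496 = 0.2408.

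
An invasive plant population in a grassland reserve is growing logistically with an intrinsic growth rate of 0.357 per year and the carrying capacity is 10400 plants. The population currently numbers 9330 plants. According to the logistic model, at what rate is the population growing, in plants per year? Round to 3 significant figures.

343 plants per year

dN/dt = rN(1 − N/K) = 0.357 × 9330 × (1 − 9330/10400).
1 − 9330/10400 = 0.10288; dN/dt = 0.357 × 9330 × 0.10288 = 342.69.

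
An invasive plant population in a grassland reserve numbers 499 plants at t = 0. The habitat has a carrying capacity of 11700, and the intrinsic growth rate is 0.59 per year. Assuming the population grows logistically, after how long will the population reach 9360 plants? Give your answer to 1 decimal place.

7.6 years

A = (K − N₀)/N₀ = (11700 − 499)/499 = 22.447.
Solve 11700/(1 + 22.447·e^(−0.59t)) = 9360: 1 + 22.447·e^(−0.59t) = 1.25, so e^(−0.59t) = 0.0111374.
−0.59·t = ln(0.0111374) = -4.4974, so t = 4.4974/0.59 = 7.6228.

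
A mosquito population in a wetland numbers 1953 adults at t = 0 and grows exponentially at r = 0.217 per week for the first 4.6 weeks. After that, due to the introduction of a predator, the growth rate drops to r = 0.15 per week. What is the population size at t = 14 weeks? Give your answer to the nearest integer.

Phase 1: N(4.6) = 1953·e^(0.217×4.6) = 1953·e^0.9982 = 5299.26.
Phase 2 runs for 14 − 4.6 = 9.4 weeks at r = 0.15.
N(14) = 5299.26·e^(0.15×9.4) = 5299.26·e^1.41 = 21705.5.

21706 adults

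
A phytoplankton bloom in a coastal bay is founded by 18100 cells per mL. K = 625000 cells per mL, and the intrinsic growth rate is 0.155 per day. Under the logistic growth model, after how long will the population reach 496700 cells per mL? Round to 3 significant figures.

A = (K − N₀)/N₀ = (625000 − 18100)/18100 = 33.53.
Solve 625000/(1 + 33.53·e^(−0.155t)) = 496700: 1 + 33.53·e^(−0.155t) = 1.2583, so e^(−0.155t) = 0.0077036.
−0.155·t = ln(0.0077036) = -4.8661, so t = 4.8661/0.155 = 31.394.

31.4 days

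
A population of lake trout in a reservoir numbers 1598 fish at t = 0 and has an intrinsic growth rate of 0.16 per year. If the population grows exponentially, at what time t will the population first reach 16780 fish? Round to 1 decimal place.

Set N₀·e^(rt) = 16780: e^(0.16·t) = 16780/1598 = 10.501.
0.16·t = ln(10.501) = 2.3514, so t = 2.3514/0.16 = 14.696.

14.7 years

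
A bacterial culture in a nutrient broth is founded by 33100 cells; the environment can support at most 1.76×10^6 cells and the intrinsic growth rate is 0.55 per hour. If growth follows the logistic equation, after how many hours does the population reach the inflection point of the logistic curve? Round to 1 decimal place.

7.2 hours

Logistic growth is fastest at N = K/2 = 880000.
A = (K − N₀)/N₀ = 52.172. Set K/(1 + A·e^(−rt)) = K/2 → A·e^(−rt) = 1.
e^(−0.55t) = 1/52.172 = 0.0191673, so t = ln(52.172)/0.55 = 3.9545/0.55 = 7.1901.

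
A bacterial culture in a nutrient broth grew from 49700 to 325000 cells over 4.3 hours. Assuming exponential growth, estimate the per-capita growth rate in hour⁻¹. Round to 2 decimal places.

0.44 per hour

From N(t) = N₀·e^(rt): e^(r·4.3) = 325000/49700 = 6.5392.
r·4.3 = ln(6.5392) = 1.8778, so r = 1.8778/4.3 = 0.4367.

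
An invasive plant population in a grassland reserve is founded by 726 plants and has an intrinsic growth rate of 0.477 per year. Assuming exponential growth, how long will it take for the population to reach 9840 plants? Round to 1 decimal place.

Set N₀·e^(rt) = 9840: e^(0.477·t) = 9840/726 = 13.554.
0.477·t = ln(13.554) = 2.6067, so t = 2.6067/0.477 = 5.4647.

5.5 years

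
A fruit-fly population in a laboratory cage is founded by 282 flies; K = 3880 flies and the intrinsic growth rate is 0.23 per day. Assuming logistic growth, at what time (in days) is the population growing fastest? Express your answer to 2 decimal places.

Logistic growth is fastest at N = K/2 = 1940.
A = (K − N₀)/N₀ = 12.759. Set K/(1 + A·e^(−rt)) = K/2 → A·e^(−rt) = 1.
e^(−0.23t) = 1/12.759 = 0.0783769, so t = ln(12.759)/0.23 = 2.5462/0.23 = 11.071.

11.07 days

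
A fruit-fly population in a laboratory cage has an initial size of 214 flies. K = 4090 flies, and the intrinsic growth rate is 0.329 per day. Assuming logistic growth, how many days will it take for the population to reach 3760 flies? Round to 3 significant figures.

16.2 days

A = (K − N₀)/N₀ = (4090 − 214)/214 = 18.112.
Solve 4090/(1 + 18.112·e^(−0.329t)) = 3760: 1 + 18.112·e^(−0.329t) = 1.0878, so e^(−0.329t) = 0.0048457.
−0.329·t = ln(0.0048457) = -5.3297, so t = 5.3297/0.329 = 16.2.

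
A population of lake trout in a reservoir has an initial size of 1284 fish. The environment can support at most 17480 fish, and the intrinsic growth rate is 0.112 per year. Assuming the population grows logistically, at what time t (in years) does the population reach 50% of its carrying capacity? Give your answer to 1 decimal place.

22.6 years

A = (K − N₀)/N₀ = (17480 − 1284)/1284 = 12.614.
Solve 17480/(1 + 12.614·e^(−0.112t)) = 8740: 1 + 12.614·e^(−0.112t) = 2, so e^(−0.112t) = 0.0792788.
−0.112·t = ln(0.0792788) = -2.5348, so t = 2.5348/0.112 = 22.632.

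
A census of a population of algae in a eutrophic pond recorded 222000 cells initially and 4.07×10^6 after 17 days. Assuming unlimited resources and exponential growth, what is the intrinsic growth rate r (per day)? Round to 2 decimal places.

0.17 per day

From N(t) = N₀·e^(rt): e^(r·17) = 4.07×10^6/222000 = 18.333.
r·17 = ln(18.333) = 2.9087, so r = 2.9087/17 = 0.1711.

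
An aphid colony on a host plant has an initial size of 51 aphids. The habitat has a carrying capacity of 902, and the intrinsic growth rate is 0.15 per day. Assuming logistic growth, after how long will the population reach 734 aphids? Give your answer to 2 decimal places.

28.59 days

A = (K − N₀)/N₀ = (902 − 51)/51 = 16.686.
Solve 902/(1 + 16.686·e^(−0.15t)) = 734: 1 + 16.686·e^(−0.15t) = 1.2289, so e^(−0.15t) = 0.0137168.
−0.15·t = ln(0.0137168) = -4.2891, so t = 4.2891/0.15 = 28.594.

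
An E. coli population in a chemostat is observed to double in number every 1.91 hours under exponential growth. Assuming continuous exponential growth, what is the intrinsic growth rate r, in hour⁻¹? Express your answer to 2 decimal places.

0.36 per hour

r = ln(2)/t_d = 0.6931/1.91 = 0.3629.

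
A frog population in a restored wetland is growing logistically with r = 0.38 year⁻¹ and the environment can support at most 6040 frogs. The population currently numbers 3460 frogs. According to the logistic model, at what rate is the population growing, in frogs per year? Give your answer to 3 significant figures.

dN/dt = rN(1 − N/K) = 0.38 × 3460 × (1 − 3460/6040).
1 − 3460/6040 = 0.42715; dN/dt = 0.38 × 3460 × 0.42715 = 561.62.

562 frogs per year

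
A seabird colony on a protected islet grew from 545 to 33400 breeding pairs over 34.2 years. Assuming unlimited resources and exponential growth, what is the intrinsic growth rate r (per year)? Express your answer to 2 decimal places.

From N(t) = N₀·e^(rt): e^(r·34.2) = 33400/545 = 61.284.
r·34.2 = ln(61.284) = 4.1155, so r = 4.1155/34.2 = 0.12034.

0.12 per year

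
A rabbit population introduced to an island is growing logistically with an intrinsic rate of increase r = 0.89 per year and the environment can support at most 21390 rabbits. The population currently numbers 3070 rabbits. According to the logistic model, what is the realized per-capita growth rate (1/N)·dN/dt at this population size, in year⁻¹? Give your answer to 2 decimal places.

(1/N)·dN/dt = r(1 − N/K) = 0.89 × (1 − 3070/21390).
= 0.89 × 0.85647 = 0.76226.

0.76 per year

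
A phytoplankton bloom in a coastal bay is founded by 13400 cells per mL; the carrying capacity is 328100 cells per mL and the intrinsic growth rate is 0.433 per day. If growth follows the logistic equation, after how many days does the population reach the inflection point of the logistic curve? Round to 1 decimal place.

7.3 days

Logistic growth is fastest at N = K/2 = 164050.
A = (K − N₀)/N₀ = 23.485. Set K/(1 + A·e^(−rt)) = K/2 → A·e^(−rt) = 1.
e^(−0.433t) = 1/23.485 = 0.0425802, so t = ln(23.485)/0.433 = 3.1564/0.433 = 7.2895.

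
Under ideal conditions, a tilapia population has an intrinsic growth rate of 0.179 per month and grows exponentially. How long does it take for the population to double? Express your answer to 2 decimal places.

3.87 months

Doubling time t_d = ln(2)/r = 0.6931/0.179 = 3.8723.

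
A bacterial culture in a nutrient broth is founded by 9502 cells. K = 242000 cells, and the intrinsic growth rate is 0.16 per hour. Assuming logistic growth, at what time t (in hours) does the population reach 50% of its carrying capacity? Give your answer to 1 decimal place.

A = (K − N₀)/N₀ = (242000 − 9502)/9502 = 24.468.
Solve 242000/(1 + 24.468·e^(−0.16t)) = 121000: 1 + 24.468·e^(−0.16t) = 2, so e^(−0.16t) = 0.0408692.
−0.16·t = ln(0.0408692) = -3.1974, so t = 3.1974/0.16 = 19.984.

20.0 hours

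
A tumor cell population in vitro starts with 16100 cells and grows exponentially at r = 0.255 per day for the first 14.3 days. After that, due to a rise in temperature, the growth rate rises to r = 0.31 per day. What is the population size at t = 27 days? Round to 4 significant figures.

Phase 1: N(14.3) = 16100·e^(0.255×14.3) = 16100·e^3.647 = 617278.
Phase 2 runs for 27 − 14.3 = 12.7 days at r = 0.31.
N(27) = 617278·e^(0.31×12.7) = 617278·e^3.937 = 3.164449×10^7.

31640000 cells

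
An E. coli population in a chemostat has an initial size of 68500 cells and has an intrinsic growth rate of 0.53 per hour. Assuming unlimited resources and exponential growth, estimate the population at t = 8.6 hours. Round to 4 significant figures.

N(t) = N₀·e^(rt) = 68500 × e^(0.53×8.6) = 68500 × e^4.558.
e^4.558 ≈ 95.393, so N ≈ 68500 × 95.393 = 6.534387×10^6.

6534000 cells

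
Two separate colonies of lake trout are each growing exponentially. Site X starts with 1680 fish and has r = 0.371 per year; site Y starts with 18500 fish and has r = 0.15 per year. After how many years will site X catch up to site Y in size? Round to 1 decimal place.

10.9 years

Set 1680·e^(0.371t) = 18500·e^(0.15t).
e^((0.371 − 0.15)t) = 18500/1680 → e^(0.221·t) = 11.012.
0.221·t = ln(11.012) = 2.399, so t = 2.399/0.221 = 10.855.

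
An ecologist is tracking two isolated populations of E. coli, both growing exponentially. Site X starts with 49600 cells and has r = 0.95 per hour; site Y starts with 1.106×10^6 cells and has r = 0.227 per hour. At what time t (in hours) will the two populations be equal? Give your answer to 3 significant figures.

Set 49600·e^(0.95t) = 1.106×10^6·e^(0.227t).
e^((0.95 − 0.227)t) = 1.106×10^6/49600 → e^(0.723·t) = 22.298.
0.723·t = ln(22.298) = 3.1045, so t = 3.1045/0.723 = 4.2939.

4.29 hours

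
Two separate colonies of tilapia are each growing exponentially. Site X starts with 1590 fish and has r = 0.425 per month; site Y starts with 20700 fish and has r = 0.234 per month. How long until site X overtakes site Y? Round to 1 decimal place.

13.4 months

Set 1590·e^(0.425t) = 20700·e^(0.234t).
e^((0.425 − 0.234)t) = 20700/1590 → e^(0.191·t) = 13.019.
0.191·t = ln(13.019) = 2.5664, so t = 2.5664/0.191 = 13.437.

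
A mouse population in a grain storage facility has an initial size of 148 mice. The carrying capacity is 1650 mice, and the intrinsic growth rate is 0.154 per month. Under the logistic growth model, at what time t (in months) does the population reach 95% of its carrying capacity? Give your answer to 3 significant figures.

34.2 months

A = (K − N₀)/N₀ = (1650 − 148)/148 = 10.149.
Solve 1650/(1 + 10.149·e^(−0.154t)) = 1567.5: 1 + 10.149·e^(−0.154t) = 1.0526, so e^(−0.154t) = 0.00518607.
−0.154·t = ln(0.00518607) = -5.2618, so t = 5.2618/0.154 = 34.167.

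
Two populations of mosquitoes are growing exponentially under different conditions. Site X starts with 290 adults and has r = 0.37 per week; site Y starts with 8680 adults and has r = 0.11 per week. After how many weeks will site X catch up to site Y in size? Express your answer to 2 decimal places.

13.07 weeks

Set 290·e^(0.37t) = 8680·e^(0.11t).
e^((0.37 − 0.11)t) = 8680/290 → e^(0.26·t) = 29.931.
0.26·t = ln(29.931) = 3.3989, so t = 3.3989/0.26 = 13.073.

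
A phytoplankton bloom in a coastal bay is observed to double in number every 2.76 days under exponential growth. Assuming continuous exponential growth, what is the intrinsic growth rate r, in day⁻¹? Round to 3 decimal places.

0.251 per day

r = ln(2)/t_d = 0.6931/2.76 = 0.25114.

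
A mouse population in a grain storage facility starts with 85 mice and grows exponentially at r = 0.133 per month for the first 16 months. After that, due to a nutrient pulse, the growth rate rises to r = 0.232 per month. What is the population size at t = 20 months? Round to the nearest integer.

1806 mice

Phase 1: N(16) = 85·e^(0.133×16) = 85·e^2.128 = 713.835.
Phase 2 runs for 20 − 16 = 4 months at r = 0.232.
N(20) = 713.835·e^(0.232×4) = 713.835·e^0.928 = 1805.61.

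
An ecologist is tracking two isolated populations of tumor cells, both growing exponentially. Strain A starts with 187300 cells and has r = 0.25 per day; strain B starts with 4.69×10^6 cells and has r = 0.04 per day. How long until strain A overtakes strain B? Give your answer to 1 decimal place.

Set 187300·e^(0.25t) = 4.69×10^6·e^(0.04t).
e^((0.25 − 0.04)t) = 4.69×10^6/187300 → e^(0.21·t) = 25.04.
0.21·t = ln(25.04) = 3.2205, so t = 3.2205/0.21 = 15.336.

15.3 days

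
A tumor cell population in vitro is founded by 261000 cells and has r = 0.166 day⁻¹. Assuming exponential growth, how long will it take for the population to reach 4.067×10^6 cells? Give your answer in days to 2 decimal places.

16.54 days

Set N₀·e^(rt) = 4.067×10^6: e^(0.166·t) = 4.067×10^6/261000 = 15.582.
0.166·t = ln(15.582) = 2.7461, so t = 2.7461/0.166 = 16.543.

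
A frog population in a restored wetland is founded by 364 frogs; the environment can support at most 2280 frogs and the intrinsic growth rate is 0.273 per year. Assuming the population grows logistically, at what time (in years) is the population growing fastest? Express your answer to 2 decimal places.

6.08 years

Logistic growth is fastest at N = K/2 = 1140.
A = (K − N₀)/N₀ = 5.2637. Set K/(1 + A·e^(−rt)) = K/2 → A·e^(−rt) = 1.
e^(−0.273t) = 1/5.2637 = 0.189979, so t = ln(5.2637)/0.273 = 1.6608/0.273 = 6.0837.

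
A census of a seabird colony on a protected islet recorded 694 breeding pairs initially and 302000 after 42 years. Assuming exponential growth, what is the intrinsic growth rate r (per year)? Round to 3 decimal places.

0.145 per year

From N(t) = N₀·e^(rt): e^(r·42) = 302000/694 = 435.16.
r·42 = ln(435.16) = 6.0757, so r = 6.0757/42 = 0.14466.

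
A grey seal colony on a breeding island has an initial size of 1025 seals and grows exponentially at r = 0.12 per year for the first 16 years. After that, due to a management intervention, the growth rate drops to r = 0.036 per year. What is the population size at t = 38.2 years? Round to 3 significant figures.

15500 seals

Phase 1: N(16) = 1025·e^(0.12×16) = 1025·e^1.92 = 6991.48.
Phase 2 runs for 38.2 − 16 = 22.2 years at r = 0.036.
N(38.2) = 6991.48·e^(0.036×22.2) = 6991.48·e^0.7992 = 15547.4.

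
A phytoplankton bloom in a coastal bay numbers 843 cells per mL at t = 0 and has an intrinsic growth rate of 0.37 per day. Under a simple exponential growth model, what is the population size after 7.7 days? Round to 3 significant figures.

N(t) = N₀·e^(rt) = 843 × e^(0.37×7.7) = 843 × e^2.849.
e^2.849 ≈ 17.271, so N ≈ 843 × 17.271 = 14559.

14600 cells per mL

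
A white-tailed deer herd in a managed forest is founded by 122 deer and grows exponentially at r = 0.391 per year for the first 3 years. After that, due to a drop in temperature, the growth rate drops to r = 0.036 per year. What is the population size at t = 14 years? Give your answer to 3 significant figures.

586 deer

Phase 1: N(3) = 122·e^(0.391×3) = 122·e^1.173 = 394.264.
Phase 2 runs for 14 − 3 = 11 years at r = 0.036.
N(14) = 394.264·e^(0.036×11) = 394.264·e^0.396 = 585.825.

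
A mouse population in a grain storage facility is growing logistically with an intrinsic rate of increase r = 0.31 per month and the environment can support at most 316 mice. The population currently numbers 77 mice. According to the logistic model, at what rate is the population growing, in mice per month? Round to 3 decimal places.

dN/dt = rN(1 − N/K) = 0.31 × 77 × (1 − 77/316).
1 − 77/316 = 0.75633; dN/dt = 0.31 × 77 × 0.75633 = 18.054.

18.054 mice per month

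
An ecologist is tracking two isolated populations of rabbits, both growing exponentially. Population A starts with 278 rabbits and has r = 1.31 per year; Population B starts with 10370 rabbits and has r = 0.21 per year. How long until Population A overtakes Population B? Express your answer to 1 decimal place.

Set 278·e^(1.31t) = 10370·e^(0.21t).
e^((1.31 − 0.21)t) = 10370/278 → e^(1.1·t) = 37.302.
1.1·t = ln(37.302) = 3.6191, so t = 3.6191/1.1 = 3.29.

3.3 years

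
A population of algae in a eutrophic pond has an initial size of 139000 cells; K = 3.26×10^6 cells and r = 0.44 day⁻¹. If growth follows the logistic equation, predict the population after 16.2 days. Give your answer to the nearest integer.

A = (K − N₀)/N₀ = (3.26×10^6 − 139000)/139000 = 22.453.
N(t) = K/(1 + A·e^(−rt)) = 3.26×10^6/(1 + 22.453×e^(−0.44×16.2)).
e^(−7.128) = 0.00080232; denominator = 1 + 22.453×0.00080232 = 1.018.
N = 3.26×10^6/1.018 = 3.202311×10^6.

3202311 cells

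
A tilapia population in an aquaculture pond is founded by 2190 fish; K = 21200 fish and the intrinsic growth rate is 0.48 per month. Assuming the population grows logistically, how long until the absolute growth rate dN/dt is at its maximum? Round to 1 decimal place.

4.5 months

Logistic growth is fastest at N = K/2 = 10600.
A = (K − N₀)/N₀ = 8.6804. Set K/(1 + A·e^(−rt)) = K/2 → A·e^(−rt) = 1.
e^(−0.48t) = 1/8.6804 = 0.115203, so t = ln(8.6804)/0.48 = 2.1611/0.48 = 4.5022.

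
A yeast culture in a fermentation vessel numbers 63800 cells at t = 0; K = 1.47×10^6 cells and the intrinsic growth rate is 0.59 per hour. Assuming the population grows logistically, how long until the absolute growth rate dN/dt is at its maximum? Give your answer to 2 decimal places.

5.24 hours

Logistic growth is fastest at N = K/2 = 735000.
A = (K − N₀)/N₀ = 22.041. Set K/(1 + A·e^(−rt)) = K/2 → A·e^(−rt) = 1.
e^(−0.59t) = 1/22.041 = 0.0453705, so t = ln(22.041)/0.59 = 3.0929/0.59 = 5.2422.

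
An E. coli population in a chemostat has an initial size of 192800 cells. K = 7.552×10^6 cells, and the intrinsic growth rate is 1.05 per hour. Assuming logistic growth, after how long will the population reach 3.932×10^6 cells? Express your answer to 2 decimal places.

A = (K − N₀)/N₀ = (7.552×10^6 − 192800)/192800 = 38.17.
Solve 7.552×10^6/(1 + 38.17·e^(−1.05t)) = 3.932×10^6: 1 + 38.17·e^(−1.05t) = 1.9207, so e^(−1.05t) = 0.0241197.
−1.05·t = ln(0.0241197) = -3.7247, so t = 3.7247/1.05 = 3.5474.

3.55 hours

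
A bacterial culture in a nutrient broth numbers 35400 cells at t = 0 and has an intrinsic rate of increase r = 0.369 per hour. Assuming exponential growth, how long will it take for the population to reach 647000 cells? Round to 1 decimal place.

Set N₀·e^(rt) = 647000: e^(0.369·t) = 647000/35400 = 18.277.
0.369·t = ln(18.277) = 2.9056, so t = 2.9056/0.369 = 7.8743.

7.9 hours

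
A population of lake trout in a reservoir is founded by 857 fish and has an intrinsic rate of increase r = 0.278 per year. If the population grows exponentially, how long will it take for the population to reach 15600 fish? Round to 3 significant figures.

Set N₀·e^(rt) = 15600: e^(0.278·t) = 15600/857 = 18.203.
0.278·t = ln(18.203) = 2.9016, so t = 2.9016/0.278 = 10.437.

10.4 years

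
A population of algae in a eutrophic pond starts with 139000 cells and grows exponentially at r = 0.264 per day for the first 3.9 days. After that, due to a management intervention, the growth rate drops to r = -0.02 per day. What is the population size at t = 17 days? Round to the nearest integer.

Phase 1: N(3.9) = 139000·e^(0.264×3.9) = 139000·e^1.03 = 389192.
Phase 2 runs for 17 − 3.9 = 13.1 days at r = -0.02.
N(17) = 389192·e^(-0.02×13.1) = 389192·e^-0.262 = 299488.

299488 cells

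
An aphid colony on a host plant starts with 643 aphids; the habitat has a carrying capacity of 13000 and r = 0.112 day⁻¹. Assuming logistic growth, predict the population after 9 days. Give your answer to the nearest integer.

1622 aphids

A = (K − N₀)/N₀ = (13000 − 643)/643 = 19.218.
N(t) = K/(1 + A·e^(−rt)) = 13000/(1 + 19.218×e^(−0.112×9)).
e^(−1.008) = 0.36495; denominator = 1 + 19.218×0.36495 = 8.0135.
N = 13000/8.0135 = 1622.27.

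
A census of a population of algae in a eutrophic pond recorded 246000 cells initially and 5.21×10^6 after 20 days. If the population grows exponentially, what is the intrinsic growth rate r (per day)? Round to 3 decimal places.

0.153 per day

From N(t) = N₀·e^(rt): e^(r·20) = 5.21×10^6/246000 = 21.179.
r·20 = ln(21.179) = 3.053, so r = 3.053/20 = 0.15265.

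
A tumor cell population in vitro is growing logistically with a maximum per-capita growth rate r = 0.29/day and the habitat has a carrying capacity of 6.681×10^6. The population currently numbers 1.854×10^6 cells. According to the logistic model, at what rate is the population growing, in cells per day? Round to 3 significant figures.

388000 cells per day

dN/dt = rN(1 − N/K) = 0.29 × 1.854×10^6 × (1 − 1.854×10^6/6.681×10^6).
1 − 1.854×10^6/6.681×10^6 = 0.7225; dN/dt = 0.29 × 1.854×10^6 × 0.7225 = 3.88458×10^5.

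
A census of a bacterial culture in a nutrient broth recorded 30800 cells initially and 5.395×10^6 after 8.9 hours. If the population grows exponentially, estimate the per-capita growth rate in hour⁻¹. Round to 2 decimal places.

From N(t) = N₀·e^(rt): e^(r·8.9) = 5.395×10^6/30800 = 175.16.
r·8.9 = ln(175.16) = 5.1657, so r = 5.1657/8.9 = 0.58042.

0.58 per hour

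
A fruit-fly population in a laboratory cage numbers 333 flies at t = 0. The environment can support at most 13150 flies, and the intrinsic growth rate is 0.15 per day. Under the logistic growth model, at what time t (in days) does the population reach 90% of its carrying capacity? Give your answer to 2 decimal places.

38.98 days

A = (K − N₀)/N₀ = (13150 − 333)/333 = 38.489.
Solve 13150/(1 + 38.489·e^(−0.15t)) = 11835: 1 + 38.489·e^(−0.15t) = 1.1111, so e^(−0.15t) = 0.00288679.
−0.15·t = ln(0.00288679) = -5.8476, so t = 5.8476/0.15 = 38.984.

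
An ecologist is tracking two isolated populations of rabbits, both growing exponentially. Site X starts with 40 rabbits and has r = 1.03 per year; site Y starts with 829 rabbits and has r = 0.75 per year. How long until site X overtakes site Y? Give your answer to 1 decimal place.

Set 40·e^(1.03t) = 829·e^(0.75t).
e^((1.03 − 0.75)t) = 829/40 → e^(0.28·t) = 20.725.
0.28·t = ln(20.725) = 3.0313, so t = 3.0313/0.28 = 10.826.

10.8 years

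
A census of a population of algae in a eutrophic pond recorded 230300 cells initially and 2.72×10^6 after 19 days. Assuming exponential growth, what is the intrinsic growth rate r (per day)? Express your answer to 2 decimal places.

0.13 per day

From N(t) = N₀·e^(rt): e^(r·19) = 2.72×10^6/230300 = 11.811.
r·19 = ln(11.811) = 2.469, so r = 2.469/19 = 0.12995.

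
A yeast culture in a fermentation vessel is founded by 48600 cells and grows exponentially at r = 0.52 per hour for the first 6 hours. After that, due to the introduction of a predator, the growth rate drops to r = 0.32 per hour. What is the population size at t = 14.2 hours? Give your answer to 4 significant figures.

15180000 cells

Phase 1: N(6) = 48600·e^(0.52×6) = 48600·e^3.12 = 1.100614×10^6.
Phase 2 runs for 14.2 − 6 = 8.2 hours at r = 0.32.
N(14.2) = 1.100614×10^6·e^(0.32×8.2) = 1.100614×10^6·e^2.624 = 1.517832×10^7.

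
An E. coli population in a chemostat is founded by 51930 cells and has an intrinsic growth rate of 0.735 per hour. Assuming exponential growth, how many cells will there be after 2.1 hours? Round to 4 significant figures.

N(t) = N₀·e^(rt) = 51930 × e^(0.735×2.1) = 51930 × e^1.544.
e^1.544 ≈ 4.6809, so N ≈ 51930 × 4.6809 = 243081.

243100 cells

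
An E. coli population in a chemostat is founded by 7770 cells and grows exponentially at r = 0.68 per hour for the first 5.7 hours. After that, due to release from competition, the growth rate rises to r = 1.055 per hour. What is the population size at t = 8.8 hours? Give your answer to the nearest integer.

Phase 1: N(5.7) = 7770·e^(0.68×5.7) = 7770·e^3.876 = 374754.
Phase 2 runs for 8.8 − 5.7 = 3.1 hours at r = 1.055.
N(8.8) = 374754·e^(1.055×3.1) = 374754·e^3.271 = 9.865215×10^6.

9865215 cells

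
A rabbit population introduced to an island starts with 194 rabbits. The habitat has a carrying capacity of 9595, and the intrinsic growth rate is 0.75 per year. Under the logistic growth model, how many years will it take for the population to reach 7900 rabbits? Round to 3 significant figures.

A = (K − N₀)/N₀ = (9595 − 194)/194 = 48.459.
Solve 9595/(1 + 48.459·e^(−0.75t)) = 7900: 1 + 48.459·e^(−0.75t) = 1.2146, so e^(−0.75t) = 0.00442762.
−0.75·t = ln(0.00442762) = -5.4199, so t = 5.4199/0.75 = 7.2265.

7.23 years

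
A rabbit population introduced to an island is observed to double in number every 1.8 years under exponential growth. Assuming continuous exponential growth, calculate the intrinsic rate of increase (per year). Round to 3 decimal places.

0.385 per year

r = ln(2)/t_d = 0.6931/1.8 = 0.38508.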